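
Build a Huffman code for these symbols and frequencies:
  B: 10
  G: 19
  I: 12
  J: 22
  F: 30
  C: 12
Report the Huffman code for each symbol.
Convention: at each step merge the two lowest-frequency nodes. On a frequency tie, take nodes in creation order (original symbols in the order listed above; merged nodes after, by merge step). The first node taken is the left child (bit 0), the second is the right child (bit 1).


Huffman tree construction:
Step 1: Merge B(10) + I(12) = 22
Step 2: Merge C(12) + G(19) = 31
Step 3: Merge J(22) + (B+I)(22) = 44
Step 4: Merge F(30) + (C+G)(31) = 61
Step 5: Merge (J+(B+I))(44) + (F+(C+G))(61) = 105
Read each symbol's code off the tree from the root (left child = 0, right child = 1).

Codes:
  B: 010 (length 3)
  G: 111 (length 3)
  I: 011 (length 3)
  J: 00 (length 2)
  F: 10 (length 2)
  C: 110 (length 3)
Average code length: 263/105 = 2.5048 bits/symbol


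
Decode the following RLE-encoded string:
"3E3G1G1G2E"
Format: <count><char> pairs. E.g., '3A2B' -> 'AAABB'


Expanding each <count><char> pair:
  3E -> 'EEE'
  3G -> 'GGG'
  1G -> 'G'
  1G -> 'G'
  2E -> 'EE'

Decoded = EEEGGGGGEE


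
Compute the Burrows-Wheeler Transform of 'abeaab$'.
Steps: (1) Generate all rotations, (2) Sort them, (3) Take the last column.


Rotations (sorted):
  0: $abeaab -> last char: b
  1: aab$abe -> last char: e
  2: ab$abea -> last char: a
  3: abeaab$ -> last char: $
  4: b$abeaa -> last char: a
  5: beaab$a -> last char: a
  6: eaab$ab -> last char: b


BWT = bea$aab


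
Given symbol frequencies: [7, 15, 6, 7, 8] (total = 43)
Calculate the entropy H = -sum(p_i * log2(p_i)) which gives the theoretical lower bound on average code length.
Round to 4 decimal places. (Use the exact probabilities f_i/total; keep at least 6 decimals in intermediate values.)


Per-symbol terms -p_i * log2(p_i) with p_i = f_i/43:
  p = 7/43 = 0.162791: log2(p) = -2.618910, -p*log2(p) = 0.426334
  p = 15/43 = 0.348837: log2(p) = -1.519374, -p*log2(p) = 0.530014
  p = 6/43 = 0.139535: log2(p) = -2.841302, -p*log2(p) = 0.396461
  p = 7/43 = 0.162791: log2(p) = -2.618910, -p*log2(p) = 0.426334
  p = 8/43 = 0.186047: log2(p) = -2.426265, -p*log2(p) = 0.451398
H = 0.426334 + 0.530014 + 0.396461 + 0.426334 + 0.451398 = 2.230541

H = 2.2305 bits/symbol


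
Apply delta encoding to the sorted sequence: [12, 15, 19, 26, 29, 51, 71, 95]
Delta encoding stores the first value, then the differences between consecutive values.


First value: 12
Deltas:
  15 - 12 = 3
  19 - 15 = 4
  26 - 19 = 7
  29 - 26 = 3
  51 - 29 = 22
  71 - 51 = 20
  95 - 71 = 24


Delta encoded: [12, 3, 4, 7, 3, 22, 20, 24]


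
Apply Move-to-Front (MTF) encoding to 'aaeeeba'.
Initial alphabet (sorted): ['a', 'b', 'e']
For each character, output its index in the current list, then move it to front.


MTF encoding:
'a': index 0 in ['a', 'b', 'e'] -> ['a', 'b', 'e']
'a': index 0 in ['a', 'b', 'e'] -> ['a', 'b', 'e']
'e': index 2 in ['a', 'b', 'e'] -> ['e', 'a', 'b']
'e': index 0 in ['e', 'a', 'b'] -> ['e', 'a', 'b']
'e': index 0 in ['e', 'a', 'b'] -> ['e', 'a', 'b']
'b': index 2 in ['e', 'a', 'b'] -> ['b', 'e', 'a']
'a': index 2 in ['b', 'e', 'a'] -> ['a', 'b', 'e']


Output: [0, 0, 2, 0, 0, 2, 2]


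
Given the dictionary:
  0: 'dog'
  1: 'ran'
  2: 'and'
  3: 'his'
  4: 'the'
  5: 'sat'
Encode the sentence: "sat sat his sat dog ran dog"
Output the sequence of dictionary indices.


Look up each word in the dictionary:
  'sat' -> 5
  'sat' -> 5
  'his' -> 3
  'sat' -> 5
  'dog' -> 0
  'ran' -> 1
  'dog' -> 0

Encoded: [5, 5, 3, 5, 0, 1, 0]


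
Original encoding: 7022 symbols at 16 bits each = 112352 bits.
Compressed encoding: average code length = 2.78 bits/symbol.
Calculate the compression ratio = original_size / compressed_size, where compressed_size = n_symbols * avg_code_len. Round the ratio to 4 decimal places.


original_size = n_symbols * orig_bits = 7022 * 16 = 112352 bits
compressed_size = n_symbols * avg_code_len = 7022 * 2.78 = 19521.16 bits
ratio = original_size / compressed_size = 112352 / 19521.16 = 5.7554

Compression ratio = 5.7554


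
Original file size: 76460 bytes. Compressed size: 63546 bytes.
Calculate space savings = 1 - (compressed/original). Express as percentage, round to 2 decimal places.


ratio = compressed/original = 63546/76460 = 0.831101
savings = 1 - ratio = 1 - 0.831101 = 0.168899
as a percentage: 0.168899 * 100 = 16.89%

Space savings = 1 - 63546/76460 = 16.89%


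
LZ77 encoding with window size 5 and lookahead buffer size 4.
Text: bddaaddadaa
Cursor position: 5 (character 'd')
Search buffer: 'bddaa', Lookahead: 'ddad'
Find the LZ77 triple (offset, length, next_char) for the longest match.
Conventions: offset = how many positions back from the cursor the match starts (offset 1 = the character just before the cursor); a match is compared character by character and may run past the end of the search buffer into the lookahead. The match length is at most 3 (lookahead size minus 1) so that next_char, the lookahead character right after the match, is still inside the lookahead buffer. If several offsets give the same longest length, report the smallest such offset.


Try each offset into the search buffer:
  offset=1 (pos 4, char 'a'): match length 0
  offset=2 (pos 3, char 'a'): match length 0
  offset=3 (pos 2, char 'd'): match length 1
  offset=4 (pos 1, char 'd'): match length 3
  offset=5 (pos 0, char 'b'): match length 0
Longest match has length 3 at offset 4.
next_char = character at position 5 + 3 = 8 -> 'd'

Best match: offset=4, length=3 (matching 'dda' starting at position 1)
LZ77 triple: (4, 3, 'd')


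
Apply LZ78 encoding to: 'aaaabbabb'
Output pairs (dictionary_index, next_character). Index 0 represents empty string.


LZ78 encoding steps:
Dictionary: {0: ''}
Step 1: w='' (idx 0), next='a' -> output (0, 'a'), add 'a' as idx 1
Step 2: w='a' (idx 1), next='a' -> output (1, 'a'), add 'aa' as idx 2
Step 3: w='a' (idx 1), next='b' -> output (1, 'b'), add 'ab' as idx 3
Step 4: w='' (idx 0), next='b' -> output (0, 'b'), add 'b' as idx 4
Step 5: w='ab' (idx 3), next='b' -> output (3, 'b'), add 'abb' as idx 5


Encoded: [(0, 'a'), (1, 'a'), (1, 'b'), (0, 'b'), (3, 'b')]


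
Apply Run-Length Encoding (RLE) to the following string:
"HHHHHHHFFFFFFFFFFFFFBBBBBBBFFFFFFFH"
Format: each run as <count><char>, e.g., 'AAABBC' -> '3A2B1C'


Scanning runs left to right:
  i=0: run of 'H' x 7 -> '7H'
  i=7: run of 'F' x 13 -> '13F'
  i=20: run of 'B' x 7 -> '7B'
  i=27: run of 'F' x 7 -> '7F'
  i=34: run of 'H' x 1 -> '1H'

RLE = 7H13F7B7F1H


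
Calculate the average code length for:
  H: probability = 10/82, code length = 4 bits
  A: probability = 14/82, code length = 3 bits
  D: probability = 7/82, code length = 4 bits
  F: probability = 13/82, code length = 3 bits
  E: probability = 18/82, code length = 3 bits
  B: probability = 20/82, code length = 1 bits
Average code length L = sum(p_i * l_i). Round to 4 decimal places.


Weighted contributions p_i * l_i:
  H: (10/82) * 4 = 40/82
  A: (14/82) * 3 = 42/82
  D: (7/82) * 4 = 28/82
  F: (13/82) * 3 = 39/82
  E: (18/82) * 3 = 54/82
  B: (20/82) * 1 = 20/82
Sum = (40 + 42 + 28 + 39 + 54 + 20)/82 = 223/82

L = 223/82 = 2.7195 bits/symbol


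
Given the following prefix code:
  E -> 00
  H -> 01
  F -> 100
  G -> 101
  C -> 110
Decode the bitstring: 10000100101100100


Decoding step by step:
Bits 100 -> F
Bits 00 -> E
Bits 100 -> F
Bits 101 -> G
Bits 100 -> F
Bits 100 -> F


Decoded message: FEFGFF


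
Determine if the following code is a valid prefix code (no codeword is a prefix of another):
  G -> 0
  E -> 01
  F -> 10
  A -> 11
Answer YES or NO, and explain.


Checking each pair (does one codeword prefix another?):
  G='0' vs E='01': prefix -- VIOLATION

NO -- this is NOT a valid prefix code. G (0) is a prefix of E (01).


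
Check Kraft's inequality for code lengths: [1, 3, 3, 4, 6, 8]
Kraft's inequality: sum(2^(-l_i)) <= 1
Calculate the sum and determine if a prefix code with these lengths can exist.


Sum = 2^(-1) + 2^(-3) + 2^(-3) + 2^(-4) + 2^(-6) + 2^(-8)
    = 0.5 + 0.125 + 0.125 + 0.0625 + 0.015625 + 0.00390625
    = 213/256 = 0.83203125
Since 0.83203125 <= 1, Kraft's inequality IS satisfied.
A prefix code with these lengths CAN exist.

Kraft sum = 0.83203125. Satisfied.


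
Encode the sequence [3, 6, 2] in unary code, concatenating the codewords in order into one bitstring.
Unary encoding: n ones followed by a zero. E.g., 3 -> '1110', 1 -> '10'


Encode each number as n ones followed by a terminating 0:
  3 -> 1110 (4 bits)
  6 -> 1111110 (7 bits)
  2 -> 110 (3 bits)
Total length = 4 + 7 + 3 = 14 bits.

Unary([3, 6, 2]) = 11101111110110 (14 bits)


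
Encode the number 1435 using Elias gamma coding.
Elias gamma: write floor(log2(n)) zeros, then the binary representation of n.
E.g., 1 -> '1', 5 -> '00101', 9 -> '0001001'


num_bits = floor(log2(1435)) + 1 = 11
leading_zeros = num_bits - 1 = 10
binary(1435) = 10110011011

Elias gamma(1435) = '0000000000' + '10110011011' = 000000000010110011011 (21 bits)


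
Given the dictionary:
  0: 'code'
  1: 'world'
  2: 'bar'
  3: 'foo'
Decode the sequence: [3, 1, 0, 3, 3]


Look up each index in the dictionary:
  3 -> 'foo'
  1 -> 'world'
  0 -> 'code'
  3 -> 'foo'
  3 -> 'foo'

Decoded: "foo world code foo foo"


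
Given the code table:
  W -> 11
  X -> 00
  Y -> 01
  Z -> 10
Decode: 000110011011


Decoding:
00 -> X
01 -> Y
10 -> Z
01 -> Y
10 -> Z
11 -> W


Result: XYZYZW


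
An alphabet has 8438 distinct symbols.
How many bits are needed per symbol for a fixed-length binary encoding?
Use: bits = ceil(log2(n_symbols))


log2(8438) = 13.0427
Bracket: 2^13 = 8192 < 8438 <= 2^14 = 16384
So ceil(log2(8438)) = 14

bits = ceil(log2(8438)) = ceil(13.0427) = 14 bits


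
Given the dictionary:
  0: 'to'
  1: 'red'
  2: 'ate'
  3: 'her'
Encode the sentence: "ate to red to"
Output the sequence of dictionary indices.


Look up each word in the dictionary:
  'ate' -> 2
  'to' -> 0
  'red' -> 1
  'to' -> 0

Encoded: [2, 0, 1, 0]


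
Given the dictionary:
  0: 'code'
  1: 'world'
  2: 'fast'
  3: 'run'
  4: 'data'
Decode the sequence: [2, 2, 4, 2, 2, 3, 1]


Look up each index in the dictionary:
  2 -> 'fast'
  2 -> 'fast'
  4 -> 'data'
  2 -> 'fast'
  2 -> 'fast'
  3 -> 'run'
  1 -> 'world'

Decoded: "fast fast data fast fast run world"


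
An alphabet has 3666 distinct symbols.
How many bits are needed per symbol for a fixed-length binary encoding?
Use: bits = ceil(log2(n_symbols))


log2(3666) = 11.84
Bracket: 2^11 = 2048 < 3666 <= 2^12 = 4096
So ceil(log2(3666)) = 12

bits = ceil(log2(3666)) = ceil(11.84) = 12 bits


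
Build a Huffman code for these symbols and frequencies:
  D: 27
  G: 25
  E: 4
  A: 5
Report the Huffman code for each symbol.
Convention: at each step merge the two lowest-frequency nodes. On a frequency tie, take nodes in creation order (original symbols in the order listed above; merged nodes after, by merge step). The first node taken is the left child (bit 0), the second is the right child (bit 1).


Huffman tree construction:
Step 1: Merge E(4) + A(5) = 9
Step 2: Merge (E+A)(9) + G(25) = 34
Step 3: Merge D(27) + ((E+A)+G)(34) = 61
Read each symbol's code off the tree from the root (left child = 0, right child = 1).

Codes:
  D: 0 (length 1)
  G: 11 (length 2)
  E: 100 (length 3)
  A: 101 (length 3)
Average code length: 104/61 = 1.7049 bits/symbol


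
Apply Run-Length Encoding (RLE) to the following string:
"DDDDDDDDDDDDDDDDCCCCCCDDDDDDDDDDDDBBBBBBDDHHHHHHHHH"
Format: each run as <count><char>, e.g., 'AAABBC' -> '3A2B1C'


Scanning runs left to right:
  i=0: run of 'D' x 16 -> '16D'
  i=16: run of 'C' x 6 -> '6C'
  i=22: run of 'D' x 12 -> '12D'
  i=34: run of 'B' x 6 -> '6B'
  i=40: run of 'D' x 2 -> '2D'
  i=42: run of 'H' x 9 -> '9H'

RLE = 16D6C12D6B2D9H


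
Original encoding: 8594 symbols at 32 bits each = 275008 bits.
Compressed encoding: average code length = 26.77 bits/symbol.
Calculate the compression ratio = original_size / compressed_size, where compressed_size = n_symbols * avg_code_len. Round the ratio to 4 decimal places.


original_size = n_symbols * orig_bits = 8594 * 32 = 275008 bits
compressed_size = n_symbols * avg_code_len = 8594 * 26.77 = 230061.38 bits
ratio = original_size / compressed_size = 275008 / 230061.38 = 1.1954

Compression ratio = 1.1954


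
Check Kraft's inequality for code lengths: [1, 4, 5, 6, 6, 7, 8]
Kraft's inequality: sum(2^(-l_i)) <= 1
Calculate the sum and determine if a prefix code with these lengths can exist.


Sum = 2^(-1) + 2^(-4) + 2^(-5) + 2^(-6) + 2^(-6) + 2^(-7) + 2^(-8)
    = 0.5 + 0.0625 + 0.03125 + 0.015625 + 0.015625 + 0.0078125 + 0.00390625
    = 163/256 = 0.63671875
Since 0.63671875 <= 1, Kraft's inequality IS satisfied.
A prefix code with these lengths CAN exist.

Kraft sum = 0.63671875. Satisfied.


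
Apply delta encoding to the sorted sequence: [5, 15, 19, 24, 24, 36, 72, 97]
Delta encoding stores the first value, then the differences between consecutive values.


First value: 5
Deltas:
  15 - 5 = 10
  19 - 15 = 4
  24 - 19 = 5
  24 - 24 = 0
  36 - 24 = 12
  72 - 36 = 36
  97 - 72 = 25


Delta encoded: [5, 10, 4, 5, 0, 12, 36, 25]


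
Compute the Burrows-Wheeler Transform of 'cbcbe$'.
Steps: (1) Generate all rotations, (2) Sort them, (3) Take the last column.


Rotations (sorted):
  0: $cbcbe -> last char: e
  1: bcbe$c -> last char: c
  2: be$cbc -> last char: c
  3: cbcbe$ -> last char: $
  4: cbe$cb -> last char: b
  5: e$cbcb -> last char: b


BWT = ecc$bb


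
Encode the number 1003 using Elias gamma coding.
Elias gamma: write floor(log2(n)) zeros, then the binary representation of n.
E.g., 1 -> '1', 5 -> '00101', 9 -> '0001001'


num_bits = floor(log2(1003)) + 1 = 10
leading_zeros = num_bits - 1 = 9
binary(1003) = 1111101011

Elias gamma(1003) = '000000000' + '1111101011' = 0000000001111101011 (19 bits)


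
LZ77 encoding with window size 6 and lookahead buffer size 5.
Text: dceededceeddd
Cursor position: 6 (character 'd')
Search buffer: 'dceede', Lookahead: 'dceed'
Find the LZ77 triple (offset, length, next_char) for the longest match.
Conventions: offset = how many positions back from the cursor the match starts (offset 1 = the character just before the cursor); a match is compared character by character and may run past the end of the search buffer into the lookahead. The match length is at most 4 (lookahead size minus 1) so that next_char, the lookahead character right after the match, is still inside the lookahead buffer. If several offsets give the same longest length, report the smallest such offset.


Try each offset into the search buffer:
  offset=1 (pos 5, char 'e'): match length 0
  offset=2 (pos 4, char 'd'): match length 1
  offset=3 (pos 3, char 'e'): match length 0
  offset=4 (pos 2, char 'e'): match length 0
  offset=5 (pos 1, char 'c'): match length 0
  offset=6 (pos 0, char 'd'): match length 4
Longest match has length 4 at offset 6.
next_char = character at position 6 + 4 = 10 -> 'd'

Best match: offset=6, length=4 (matching 'dcee' starting at position 0)
LZ77 triple: (6, 4, 'd')


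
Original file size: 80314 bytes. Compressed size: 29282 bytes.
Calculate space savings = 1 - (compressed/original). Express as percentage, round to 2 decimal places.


ratio = compressed/original = 29282/80314 = 0.364594
savings = 1 - ratio = 1 - 0.364594 = 0.635406
as a percentage: 0.635406 * 100 = 63.54%

Space savings = 1 - 29282/80314 = 63.54%


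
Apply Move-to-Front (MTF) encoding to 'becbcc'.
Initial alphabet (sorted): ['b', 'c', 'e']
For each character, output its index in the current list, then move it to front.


MTF encoding:
'b': index 0 in ['b', 'c', 'e'] -> ['b', 'c', 'e']
'e': index 2 in ['b', 'c', 'e'] -> ['e', 'b', 'c']
'c': index 2 in ['e', 'b', 'c'] -> ['c', 'e', 'b']
'b': index 2 in ['c', 'e', 'b'] -> ['b', 'c', 'e']
'c': index 1 in ['b', 'c', 'e'] -> ['c', 'b', 'e']
'c': index 0 in ['c', 'b', 'e'] -> ['c', 'b', 'e']


Output: [0, 2, 2, 2, 1, 0]


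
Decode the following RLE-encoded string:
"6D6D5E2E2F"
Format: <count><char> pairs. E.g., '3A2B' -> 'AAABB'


Expanding each <count><char> pair:
  6D -> 'DDDDDD'
  6D -> 'DDDDDD'
  5E -> 'EEEEE'
  2E -> 'EE'
  2F -> 'FF'

Decoded = DDDDDDDDDDDDEEEEEEEFF


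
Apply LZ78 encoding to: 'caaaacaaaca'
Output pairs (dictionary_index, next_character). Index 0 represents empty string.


LZ78 encoding steps:
Dictionary: {0: ''}
Step 1: w='' (idx 0), next='c' -> output (0, 'c'), add 'c' as idx 1
Step 2: w='' (idx 0), next='a' -> output (0, 'a'), add 'a' as idx 2
Step 3: w='a' (idx 2), next='a' -> output (2, 'a'), add 'aa' as idx 3
Step 4: w='a' (idx 2), next='c' -> output (2, 'c'), add 'ac' as idx 4
Step 5: w='aa' (idx 3), next='a' -> output (3, 'a'), add 'aaa' as idx 5
Step 6: w='c' (idx 1), next='a' -> output (1, 'a'), add 'ca' as idx 6


Encoded: [(0, 'c'), (0, 'a'), (2, 'a'), (2, 'c'), (3, 'a'), (1, 'a')]


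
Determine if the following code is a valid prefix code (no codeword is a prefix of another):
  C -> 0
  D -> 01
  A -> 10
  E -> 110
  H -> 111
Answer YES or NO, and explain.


Checking each pair (does one codeword prefix another?):
  C='0' vs D='01': prefix -- VIOLATION

NO -- this is NOT a valid prefix code. C (0) is a prefix of D (01).


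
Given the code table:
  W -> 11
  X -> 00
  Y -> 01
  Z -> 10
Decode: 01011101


Decoding:
01 -> Y
01 -> Y
11 -> W
01 -> Y


Result: YYWY


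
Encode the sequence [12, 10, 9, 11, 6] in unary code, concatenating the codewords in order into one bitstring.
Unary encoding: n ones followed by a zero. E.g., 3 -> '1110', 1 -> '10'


Encode each number as n ones followed by a terminating 0:
  12 -> 1111111111110 (13 bits)
  10 -> 11111111110 (11 bits)
  9 -> 1111111110 (10 bits)
  11 -> 111111111110 (12 bits)
  6 -> 1111110 (7 bits)
Total length = 13 + 11 + 10 + 12 + 7 = 53 bits.

Unary([12, 10, 9, 11, 6]) = 11111111111101111111111011111111101111111111101111110 (53 bits)


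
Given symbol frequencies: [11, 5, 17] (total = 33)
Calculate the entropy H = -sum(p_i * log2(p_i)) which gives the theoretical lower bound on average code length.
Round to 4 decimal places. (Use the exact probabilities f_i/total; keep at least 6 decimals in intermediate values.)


Per-symbol terms -p_i * log2(p_i) with p_i = f_i/33:
  p = 11/33 = 0.333333: log2(p) = -1.584963, -p*log2(p) = 0.528321
  p = 5/33 = 0.151515: log2(p) = -2.722466, -p*log2(p) = 0.412495
  p = 17/33 = 0.515152: log2(p) = -0.956931, -p*log2(p) = 0.492965
H = 0.528321 + 0.412495 + 0.492965 = 1.433781

H = 1.4338 bits/symbol


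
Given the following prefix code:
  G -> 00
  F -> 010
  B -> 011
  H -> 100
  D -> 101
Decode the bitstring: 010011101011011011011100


Decoding step by step:
Bits 010 -> F
Bits 011 -> B
Bits 101 -> D
Bits 011 -> B
Bits 011 -> B
Bits 011 -> B
Bits 011 -> B
Bits 100 -> H


Decoded message: FBDBBBBH


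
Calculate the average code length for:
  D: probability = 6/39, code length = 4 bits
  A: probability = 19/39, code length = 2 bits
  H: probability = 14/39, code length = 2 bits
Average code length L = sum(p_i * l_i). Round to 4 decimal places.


Weighted contributions p_i * l_i:
  D: (6/39) * 4 = 24/39
  A: (19/39) * 2 = 38/39
  H: (14/39) * 2 = 28/39
Sum = (24 + 38 + 28)/39 = 90/39

L = 90/39 = 2.3077 bits/symbol


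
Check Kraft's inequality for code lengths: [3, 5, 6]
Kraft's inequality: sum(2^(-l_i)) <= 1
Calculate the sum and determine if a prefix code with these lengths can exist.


Sum = 2^(-3) + 2^(-5) + 2^(-6)
    = 0.125 + 0.03125 + 0.015625
    = 11/64 = 0.171875
Since 0.171875 <= 1, Kraft's inequality IS satisfied.
A prefix code with these lengths CAN exist.

Kraft sum = 0.171875. Satisfied.


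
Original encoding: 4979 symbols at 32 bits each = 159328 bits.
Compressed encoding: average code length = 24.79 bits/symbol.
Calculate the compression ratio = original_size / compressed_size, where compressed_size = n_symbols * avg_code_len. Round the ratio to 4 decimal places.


original_size = n_symbols * orig_bits = 4979 * 32 = 159328 bits
compressed_size = n_symbols * avg_code_len = 4979 * 24.79 = 123429.41 bits
ratio = original_size / compressed_size = 159328 / 123429.41 = 1.2908

Compression ratio = 1.2908


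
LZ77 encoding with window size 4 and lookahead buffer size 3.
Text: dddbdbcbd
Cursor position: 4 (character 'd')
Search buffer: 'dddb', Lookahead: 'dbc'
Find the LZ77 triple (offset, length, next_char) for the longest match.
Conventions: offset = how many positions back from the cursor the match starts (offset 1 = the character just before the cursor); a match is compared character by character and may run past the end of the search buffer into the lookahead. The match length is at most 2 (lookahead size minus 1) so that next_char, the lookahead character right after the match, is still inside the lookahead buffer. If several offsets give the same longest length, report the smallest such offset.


Try each offset into the search buffer:
  offset=1 (pos 3, char 'b'): match length 0
  offset=2 (pos 2, char 'd'): match length 2
  offset=3 (pos 1, char 'd'): match length 1
  offset=4 (pos 0, char 'd'): match length 1
Longest match has length 2 at offset 2.
next_char = character at position 4 + 2 = 6 -> 'c'

Best match: offset=2, length=2 (matching 'db' starting at position 2)
LZ77 triple: (2, 2, 'c')


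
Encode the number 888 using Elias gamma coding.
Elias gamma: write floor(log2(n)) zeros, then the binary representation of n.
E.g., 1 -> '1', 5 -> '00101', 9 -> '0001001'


num_bits = floor(log2(888)) + 1 = 10
leading_zeros = num_bits - 1 = 9
binary(888) = 1101111000

Elias gamma(888) = '000000000' + '1101111000' = 0000000001101111000 (19 bits)


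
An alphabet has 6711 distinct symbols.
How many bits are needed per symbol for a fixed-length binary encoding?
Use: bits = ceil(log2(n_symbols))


log2(6711) = 12.7123
Bracket: 2^12 = 4096 < 6711 <= 2^13 = 8192
So ceil(log2(6711)) = 13

bits = ceil(log2(6711)) = ceil(12.7123) = 13 bits


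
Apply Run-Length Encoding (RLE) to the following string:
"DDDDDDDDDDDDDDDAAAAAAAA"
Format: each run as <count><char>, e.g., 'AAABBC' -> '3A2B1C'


Scanning runs left to right:
  i=0: run of 'D' x 15 -> '15D'
  i=15: run of 'A' x 8 -> '8A'

RLE = 15D8A


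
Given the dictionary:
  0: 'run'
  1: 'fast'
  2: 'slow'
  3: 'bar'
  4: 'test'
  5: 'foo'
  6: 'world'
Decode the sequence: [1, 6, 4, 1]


Look up each index in the dictionary:
  1 -> 'fast'
  6 -> 'world'
  4 -> 'test'
  1 -> 'fast'

Decoded: "fast world test fast"


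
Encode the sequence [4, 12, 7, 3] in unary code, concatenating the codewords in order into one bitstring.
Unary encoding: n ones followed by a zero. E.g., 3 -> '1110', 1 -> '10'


Encode each number as n ones followed by a terminating 0:
  4 -> 11110 (5 bits)
  12 -> 1111111111110 (13 bits)
  7 -> 11111110 (8 bits)
  3 -> 1110 (4 bits)
Total length = 5 + 13 + 8 + 4 = 30 bits.

Unary([4, 12, 7, 3]) = 111101111111111110111111101110 (30 bits)


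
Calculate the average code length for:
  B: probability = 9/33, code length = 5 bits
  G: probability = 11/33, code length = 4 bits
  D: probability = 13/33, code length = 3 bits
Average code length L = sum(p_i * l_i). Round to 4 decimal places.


Weighted contributions p_i * l_i:
  B: (9/33) * 5 = 45/33
  G: (11/33) * 4 = 44/33
  D: (13/33) * 3 = 39/33
Sum = (45 + 44 + 39)/33 = 128/33

L = 128/33 = 3.8788 bits/symbol


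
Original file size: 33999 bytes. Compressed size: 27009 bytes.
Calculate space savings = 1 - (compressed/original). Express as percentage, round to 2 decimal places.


ratio = compressed/original = 27009/33999 = 0.794406
savings = 1 - ratio = 1 - 0.794406 = 0.205594
as a percentage: 0.205594 * 100 = 20.56%

Space savings = 1 - 27009/33999 = 20.56%


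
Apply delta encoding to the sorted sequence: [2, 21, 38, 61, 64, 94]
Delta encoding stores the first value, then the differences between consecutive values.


First value: 2
Deltas:
  21 - 2 = 19
  38 - 21 = 17
  61 - 38 = 23
  64 - 61 = 3
  94 - 64 = 30


Delta encoded: [2, 19, 17, 23, 3, 30]


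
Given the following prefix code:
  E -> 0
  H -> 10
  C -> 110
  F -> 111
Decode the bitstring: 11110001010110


Decoding step by step:
Bits 111 -> F
Bits 10 -> H
Bits 0 -> E
Bits 0 -> E
Bits 10 -> H
Bits 10 -> H
Bits 110 -> C


Decoded message: FHEEHHC


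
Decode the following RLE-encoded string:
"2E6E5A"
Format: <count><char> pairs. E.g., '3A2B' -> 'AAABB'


Expanding each <count><char> pair:
  2E -> 'EE'
  6E -> 'EEEEEE'
  5A -> 'AAAAA'

Decoded = EEEEEEEEAAAAA


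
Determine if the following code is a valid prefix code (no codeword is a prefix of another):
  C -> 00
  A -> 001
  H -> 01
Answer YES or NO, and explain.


Checking each pair (does one codeword prefix another?):
  C='00' vs A='001': prefix -- VIOLATION

NO -- this is NOT a valid prefix code. C (00) is a prefix of A (001).


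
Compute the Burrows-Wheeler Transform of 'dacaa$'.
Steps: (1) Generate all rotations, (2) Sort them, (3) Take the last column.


Rotations (sorted):
  0: $dacaa -> last char: a
  1: a$daca -> last char: a
  2: aa$dac -> last char: c
  3: acaa$d -> last char: d
  4: caa$da -> last char: a
  5: dacaa$ -> last char: $


BWT = aacda$


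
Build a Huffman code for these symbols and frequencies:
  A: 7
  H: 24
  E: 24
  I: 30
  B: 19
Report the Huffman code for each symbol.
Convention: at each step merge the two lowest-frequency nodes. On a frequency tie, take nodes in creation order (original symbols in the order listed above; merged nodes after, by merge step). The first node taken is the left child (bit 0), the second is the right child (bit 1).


Huffman tree construction:
Step 1: Merge A(7) + B(19) = 26
Step 2: Merge H(24) + E(24) = 48
Step 3: Merge (A+B)(26) + I(30) = 56
Step 4: Merge (H+E)(48) + ((A+B)+I)(56) = 104
Read each symbol's code off the tree from the root (left child = 0, right child = 1).

Codes:
  A: 100 (length 3)
  H: 00 (length 2)
  E: 01 (length 2)
  I: 11 (length 2)
  B: 101 (length 3)
Average code length: 234/104 = 2.2500 bits/symbol


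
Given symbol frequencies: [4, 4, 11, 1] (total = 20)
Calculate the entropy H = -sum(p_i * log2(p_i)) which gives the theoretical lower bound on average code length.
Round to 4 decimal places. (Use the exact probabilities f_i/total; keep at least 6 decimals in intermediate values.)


Per-symbol terms -p_i * log2(p_i) with p_i = f_i/20:
  p = 4/20 = 0.200000: log2(p) = -2.321928, -p*log2(p) = 0.464386
  p = 4/20 = 0.200000: log2(p) = -2.321928, -p*log2(p) = 0.464386
  p = 11/20 = 0.550000: log2(p) = -0.862496, -p*log2(p) = 0.474373
  p = 1/20 = 0.050000: log2(p) = -4.321928, -p*log2(p) = 0.216096
H = 0.464386 + 0.464386 + 0.474373 + 0.216096 = 1.619241

H = 1.6192 bits/symbol


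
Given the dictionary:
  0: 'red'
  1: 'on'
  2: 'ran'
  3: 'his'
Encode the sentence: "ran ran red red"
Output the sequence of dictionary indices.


Look up each word in the dictionary:
  'ran' -> 2
  'ran' -> 2
  'red' -> 0
  'red' -> 0

Encoded: [2, 2, 0, 0]


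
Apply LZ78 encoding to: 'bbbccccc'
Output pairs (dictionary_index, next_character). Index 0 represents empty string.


LZ78 encoding steps:
Dictionary: {0: ''}
Step 1: w='' (idx 0), next='b' -> output (0, 'b'), add 'b' as idx 1
Step 2: w='b' (idx 1), next='b' -> output (1, 'b'), add 'bb' as idx 2
Step 3: w='' (idx 0), next='c' -> output (0, 'c'), add 'c' as idx 3
Step 4: w='c' (idx 3), next='c' -> output (3, 'c'), add 'cc' as idx 4
Step 5: w='cc' (idx 4), end of input -> output (4, '')


Encoded: [(0, 'b'), (1, 'b'), (0, 'c'), (3, 'c'), (4, '')]


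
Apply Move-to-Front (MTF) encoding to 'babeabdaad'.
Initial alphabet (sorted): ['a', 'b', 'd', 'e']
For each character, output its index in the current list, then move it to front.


MTF encoding:
'b': index 1 in ['a', 'b', 'd', 'e'] -> ['b', 'a', 'd', 'e']
'a': index 1 in ['b', 'a', 'd', 'e'] -> ['a', 'b', 'd', 'e']
'b': index 1 in ['a', 'b', 'd', 'e'] -> ['b', 'a', 'd', 'e']
'e': index 3 in ['b', 'a', 'd', 'e'] -> ['e', 'b', 'a', 'd']
'a': index 2 in ['e', 'b', 'a', 'd'] -> ['a', 'e', 'b', 'd']
'b': index 2 in ['a', 'e', 'b', 'd'] -> ['b', 'a', 'e', 'd']
'd': index 3 in ['b', 'a', 'e', 'd'] -> ['d', 'b', 'a', 'e']
'a': index 2 in ['d', 'b', 'a', 'e'] -> ['a', 'd', 'b', 'e']
'a': index 0 in ['a', 'd', 'b', 'e'] -> ['a', 'd', 'b', 'e']
'd': index 1 in ['a', 'd', 'b', 'e'] -> ['d', 'a', 'b', 'e']


Output: [1, 1, 1, 3, 2, 2, 3, 2, 0, 1]


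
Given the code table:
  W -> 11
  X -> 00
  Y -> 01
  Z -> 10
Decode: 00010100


Decoding:
00 -> X
01 -> Y
01 -> Y
00 -> X


Result: XYYX


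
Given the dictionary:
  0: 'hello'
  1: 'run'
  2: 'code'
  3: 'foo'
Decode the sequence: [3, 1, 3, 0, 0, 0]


Look up each index in the dictionary:
  3 -> 'foo'
  1 -> 'run'
  3 -> 'foo'
  0 -> 'hello'
  0 -> 'hello'
  0 -> 'hello'

Decoded: "foo run foo hello hello hello"


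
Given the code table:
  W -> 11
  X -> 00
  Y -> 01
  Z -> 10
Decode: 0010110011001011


Decoding:
00 -> X
10 -> Z
11 -> W
00 -> X
11 -> W
00 -> X
10 -> Z
11 -> W


Result: XZWXWXZW


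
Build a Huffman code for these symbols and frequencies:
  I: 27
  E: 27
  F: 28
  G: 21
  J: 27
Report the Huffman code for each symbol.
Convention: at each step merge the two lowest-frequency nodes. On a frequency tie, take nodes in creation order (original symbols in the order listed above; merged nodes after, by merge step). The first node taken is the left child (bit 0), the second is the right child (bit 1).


Huffman tree construction:
Step 1: Merge G(21) + I(27) = 48
Step 2: Merge E(27) + J(27) = 54
Step 3: Merge F(28) + (G+I)(48) = 76
Step 4: Merge (E+J)(54) + (F+(G+I))(76) = 130
Read each symbol's code off the tree from the root (left child = 0, right child = 1).

Codes:
  I: 111 (length 3)
  E: 00 (length 2)
  F: 10 (length 2)
  G: 110 (length 3)
  J: 01 (length 2)
Average code length: 308/130 = 2.3692 bits/symbol


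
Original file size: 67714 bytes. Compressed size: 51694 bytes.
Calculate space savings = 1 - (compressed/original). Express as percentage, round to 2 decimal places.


ratio = compressed/original = 51694/67714 = 0.763417
savings = 1 - ratio = 1 - 0.763417 = 0.236583
as a percentage: 0.236583 * 100 = 23.66%

Space savings = 1 - 51694/67714 = 23.66%


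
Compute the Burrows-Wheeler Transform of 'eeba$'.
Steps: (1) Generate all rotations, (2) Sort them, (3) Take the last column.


Rotations (sorted):
  0: $eeba -> last char: a
  1: a$eeb -> last char: b
  2: ba$ee -> last char: e
  3: eba$e -> last char: e
  4: eeba$ -> last char: $


BWT = abee$


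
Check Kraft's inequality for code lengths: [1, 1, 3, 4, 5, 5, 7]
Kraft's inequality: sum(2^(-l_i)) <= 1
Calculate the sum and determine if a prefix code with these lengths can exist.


Sum = 2^(-1) + 2^(-1) + 2^(-3) + 2^(-4) + 2^(-5) + 2^(-5) + 2^(-7)
    = 0.5 + 0.5 + 0.125 + 0.0625 + 0.03125 + 0.03125 + 0.0078125
    = 161/128 = 1.2578125
Since 1.2578125 > 1, Kraft's inequality is NOT satisfied.
A prefix code with these lengths CANNOT exist.

Kraft sum = 1.2578125. Not satisfied.


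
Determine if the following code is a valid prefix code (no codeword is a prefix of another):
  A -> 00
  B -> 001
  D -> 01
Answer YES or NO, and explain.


Checking each pair (does one codeword prefix another?):
  A='00' vs B='001': prefix -- VIOLATION

NO -- this is NOT a valid prefix code. A (00) is a prefix of B (001).


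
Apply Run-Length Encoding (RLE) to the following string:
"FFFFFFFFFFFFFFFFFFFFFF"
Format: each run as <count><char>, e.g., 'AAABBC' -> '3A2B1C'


Scanning runs left to right:
  i=0: run of 'F' x 22 -> '22F'

RLE = 22F


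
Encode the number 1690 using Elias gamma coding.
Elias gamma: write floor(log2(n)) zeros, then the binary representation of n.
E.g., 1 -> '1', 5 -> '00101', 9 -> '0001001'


num_bits = floor(log2(1690)) + 1 = 11
leading_zeros = num_bits - 1 = 10
binary(1690) = 11010011010

Elias gamma(1690) = '0000000000' + '11010011010' = 000000000011010011010 (21 bits)


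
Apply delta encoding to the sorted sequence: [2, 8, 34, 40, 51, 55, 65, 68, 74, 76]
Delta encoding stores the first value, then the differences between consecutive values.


First value: 2
Deltas:
  8 - 2 = 6
  34 - 8 = 26
  40 - 34 = 6
  51 - 40 = 11
  55 - 51 = 4
  65 - 55 = 10
  68 - 65 = 3
  74 - 68 = 6
  76 - 74 = 2


Delta encoded: [2, 6, 26, 6, 11, 4, 10, 3, 6, 2]


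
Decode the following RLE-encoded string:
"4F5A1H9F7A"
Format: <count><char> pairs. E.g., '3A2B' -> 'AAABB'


Expanding each <count><char> pair:
  4F -> 'FFFF'
  5A -> 'AAAAA'
  1H -> 'H'
  9F -> 'FFFFFFFFF'
  7A -> 'AAAAAAA'

Decoded = FFFFAAAAAHFFFFFFFFFAAAAAAA


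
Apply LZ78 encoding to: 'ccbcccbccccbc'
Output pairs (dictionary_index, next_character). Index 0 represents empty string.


LZ78 encoding steps:
Dictionary: {0: ''}
Step 1: w='' (idx 0), next='c' -> output (0, 'c'), add 'c' as idx 1
Step 2: w='c' (idx 1), next='b' -> output (1, 'b'), add 'cb' as idx 2
Step 3: w='c' (idx 1), next='c' -> output (1, 'c'), add 'cc' as idx 3
Step 4: w='cb' (idx 2), next='c' -> output (2, 'c'), add 'cbc' as idx 4
Step 5: w='cc' (idx 3), next='c' -> output (3, 'c'), add 'ccc' as idx 5
Step 6: w='' (idx 0), next='b' -> output (0, 'b'), add 'b' as idx 6
Step 7: w='c' (idx 1), end of input -> output (1, '')


Encoded: [(0, 'c'), (1, 'b'), (1, 'c'), (2, 'c'), (3, 'c'), (0, 'b'), (1, '')]


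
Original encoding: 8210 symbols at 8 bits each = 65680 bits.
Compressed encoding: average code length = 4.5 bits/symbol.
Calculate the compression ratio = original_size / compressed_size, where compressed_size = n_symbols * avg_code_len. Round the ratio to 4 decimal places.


original_size = n_symbols * orig_bits = 8210 * 8 = 65680 bits
compressed_size = n_symbols * avg_code_len = 8210 * 4.5 = 36945.0 bits
ratio = original_size / compressed_size = 65680 / 36945.0 = 1.7778

Compression ratio = 1.7778


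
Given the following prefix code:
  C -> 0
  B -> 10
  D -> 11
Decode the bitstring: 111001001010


Decoding step by step:
Bits 11 -> D
Bits 10 -> B
Bits 0 -> C
Bits 10 -> B
Bits 0 -> C
Bits 10 -> B
Bits 10 -> B


Decoded message: DBCBCBB


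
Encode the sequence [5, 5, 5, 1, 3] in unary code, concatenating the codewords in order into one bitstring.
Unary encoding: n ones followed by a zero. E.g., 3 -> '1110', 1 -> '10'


Encode each number as n ones followed by a terminating 0:
  5 -> 111110 (6 bits)
  5 -> 111110 (6 bits)
  5 -> 111110 (6 bits)
  1 -> 10 (2 bits)
  3 -> 1110 (4 bits)
Total length = 6 + 6 + 6 + 2 + 4 = 24 bits.

Unary([5, 5, 5, 1, 3]) = 111110111110111110101110 (24 bits)


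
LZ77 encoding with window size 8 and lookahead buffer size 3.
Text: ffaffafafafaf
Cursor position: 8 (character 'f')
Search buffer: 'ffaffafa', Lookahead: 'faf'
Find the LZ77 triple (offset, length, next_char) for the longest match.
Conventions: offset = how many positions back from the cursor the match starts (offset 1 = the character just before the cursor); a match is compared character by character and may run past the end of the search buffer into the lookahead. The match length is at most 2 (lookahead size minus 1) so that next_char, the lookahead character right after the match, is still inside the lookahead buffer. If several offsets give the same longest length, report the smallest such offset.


Try each offset into the search buffer:
  offset=1 (pos 7, char 'a'): match length 0
  offset=2 (pos 6, char 'f'): match length 2
  offset=3 (pos 5, char 'a'): match length 0
  offset=4 (pos 4, char 'f'): match length 2
  offset=5 (pos 3, char 'f'): match length 1
  offset=6 (pos 2, char 'a'): match length 0
  offset=7 (pos 1, char 'f'): match length 2
  offset=8 (pos 0, char 'f'): match length 1
Longest match has length 2, found at offsets 2, 4, 7; take the smallest, offset 2.
next_char = character at position 8 + 2 = 10 -> 'f'

Best match: offset=2, length=2 (matching 'fa' starting at position 6)
LZ77 triple: (2, 2, 'f')


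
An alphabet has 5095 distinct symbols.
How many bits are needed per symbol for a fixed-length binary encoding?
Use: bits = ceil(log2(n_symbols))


log2(5095) = 12.3149
Bracket: 2^12 = 4096 < 5095 <= 2^13 = 8192
So ceil(log2(5095)) = 13

bits = ceil(log2(5095)) = ceil(12.3149) = 13 bits


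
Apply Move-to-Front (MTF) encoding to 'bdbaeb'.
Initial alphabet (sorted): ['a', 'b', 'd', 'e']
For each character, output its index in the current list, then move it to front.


MTF encoding:
'b': index 1 in ['a', 'b', 'd', 'e'] -> ['b', 'a', 'd', 'e']
'd': index 2 in ['b', 'a', 'd', 'e'] -> ['d', 'b', 'a', 'e']
'b': index 1 in ['d', 'b', 'a', 'e'] -> ['b', 'd', 'a', 'e']
'a': index 2 in ['b', 'd', 'a', 'e'] -> ['a', 'b', 'd', 'e']
'e': index 3 in ['a', 'b', 'd', 'e'] -> ['e', 'a', 'b', 'd']
'b': index 2 in ['e', 'a', 'b', 'd'] -> ['b', 'e', 'a', 'd']


Output: [1, 2, 1, 2, 3, 2]


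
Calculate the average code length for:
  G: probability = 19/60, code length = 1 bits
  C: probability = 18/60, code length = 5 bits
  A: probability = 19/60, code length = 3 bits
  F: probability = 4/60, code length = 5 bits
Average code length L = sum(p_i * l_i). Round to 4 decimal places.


Weighted contributions p_i * l_i:
  G: (19/60) * 1 = 19/60
  C: (18/60) * 5 = 90/60
  A: (19/60) * 3 = 57/60
  F: (4/60) * 5 = 20/60
Sum = (19 + 90 + 57 + 20)/60 = 186/60

L = 186/60 = 3.1000 bits/symbol


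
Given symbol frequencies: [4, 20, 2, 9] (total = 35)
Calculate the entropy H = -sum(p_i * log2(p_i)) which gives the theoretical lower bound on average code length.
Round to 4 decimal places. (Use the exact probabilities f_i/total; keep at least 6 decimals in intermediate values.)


Per-symbol terms -p_i * log2(p_i) with p_i = f_i/35:
  p = 4/35 = 0.114286: log2(p) = -3.129283, -p*log2(p) = 0.357632
  p = 20/35 = 0.571429: log2(p) = -0.807355, -p*log2(p) = 0.461346
  p = 2/35 = 0.057143: log2(p) = -4.129283, -p*log2(p) = 0.235959
  p = 9/35 = 0.257143: log2(p) = -1.959358, -p*log2(p) = 0.503835
H = 0.357632 + 0.461346 + 0.235959 + 0.503835 = 1.558772

H = 1.5588 bits/symbol


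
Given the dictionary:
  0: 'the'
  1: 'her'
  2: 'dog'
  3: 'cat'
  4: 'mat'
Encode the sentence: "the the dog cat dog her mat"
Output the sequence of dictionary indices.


Look up each word in the dictionary:
  'the' -> 0
  'the' -> 0
  'dog' -> 2
  'cat' -> 3
  'dog' -> 2
  'her' -> 1
  'mat' -> 4

Encoded: [0, 0, 2, 3, 2, 1, 4]


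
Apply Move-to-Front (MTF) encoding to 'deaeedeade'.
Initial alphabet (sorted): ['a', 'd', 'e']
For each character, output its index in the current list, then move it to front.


MTF encoding:
'd': index 1 in ['a', 'd', 'e'] -> ['d', 'a', 'e']
'e': index 2 in ['d', 'a', 'e'] -> ['e', 'd', 'a']
'a': index 2 in ['e', 'd', 'a'] -> ['a', 'e', 'd']
'e': index 1 in ['a', 'e', 'd'] -> ['e', 'a', 'd']
'e': index 0 in ['e', 'a', 'd'] -> ['e', 'a', 'd']
'd': index 2 in ['e', 'a', 'd'] -> ['d', 'e', 'a']
'e': index 1 in ['d', 'e', 'a'] -> ['e', 'd', 'a']
'a': index 2 in ['e', 'd', 'a'] -> ['a', 'e', 'd']
'd': index 2 in ['a', 'e', 'd'] -> ['d', 'a', 'e']
'e': index 2 in ['d', 'a', 'e'] -> ['e', 'd', 'a']


Output: [1, 2, 2, 1, 0, 2, 1, 2, 2, 2]


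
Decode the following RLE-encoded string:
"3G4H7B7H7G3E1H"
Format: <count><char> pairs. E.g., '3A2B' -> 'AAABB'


Expanding each <count><char> pair:
  3G -> 'GGG'
  4H -> 'HHHH'
  7B -> 'BBBBBBB'
  7H -> 'HHHHHHH'
  7G -> 'GGGGGGG'
  3E -> 'EEE'
  1H -> 'H'

Decoded = GGGHHHHBBBBBBBHHHHHHHGGGGGGGEEEH


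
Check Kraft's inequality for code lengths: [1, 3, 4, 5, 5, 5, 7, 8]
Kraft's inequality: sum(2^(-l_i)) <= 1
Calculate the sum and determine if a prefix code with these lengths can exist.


Sum = 2^(-1) + 2^(-3) + 2^(-4) + 2^(-5) + 2^(-5) + 2^(-5) + 2^(-7) + 2^(-8)
    = 0.5 + 0.125 + 0.0625 + 0.03125 + 0.03125 + 0.03125 + 0.0078125 + 0.00390625
    = 203/256 = 0.79296875
Since 0.79296875 <= 1, Kraft's inequality IS satisfied.
A prefix code with these lengths CAN exist.

Kraft sum = 0.79296875. Satisfied.


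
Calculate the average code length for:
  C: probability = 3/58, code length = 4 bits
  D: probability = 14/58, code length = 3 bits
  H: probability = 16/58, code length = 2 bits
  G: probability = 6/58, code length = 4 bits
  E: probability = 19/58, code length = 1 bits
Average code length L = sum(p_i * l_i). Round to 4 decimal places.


Weighted contributions p_i * l_i:
  C: (3/58) * 4 = 12/58
  D: (14/58) * 3 = 42/58
  H: (16/58) * 2 = 32/58
  G: (6/58) * 4 = 24/58
  E: (19/58) * 1 = 19/58
Sum = (12 + 42 + 32 + 24 + 19)/58 = 129/58

L = 129/58 = 2.2241 bits/symbol
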